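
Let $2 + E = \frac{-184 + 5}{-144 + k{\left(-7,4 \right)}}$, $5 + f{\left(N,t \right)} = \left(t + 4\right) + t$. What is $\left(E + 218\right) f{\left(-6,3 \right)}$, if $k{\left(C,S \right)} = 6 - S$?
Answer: $\frac{154255}{142} \approx 1086.3$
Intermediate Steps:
$f{\left(N,t \right)} = -1 + 2 t$ ($f{\left(N,t \right)} = -5 + \left(\left(t + 4\right) + t\right) = -5 + \left(\left(4 + t\right) + t\right) = -5 + \left(4 + 2 t\right) = -1 + 2 t$)
$E = - \frac{105}{142}$ ($E = -2 + \frac{-184 + 5}{-144 + \left(6 - 4\right)} = -2 - \frac{179}{-144 + \left(6 - 4\right)} = -2 - \frac{179}{-144 + 2} = -2 - \frac{179}{-142} = -2 - - \frac{179}{142} = -2 + \frac{179}{142} = - \frac{105}{142} \approx -0.73944$)
$\left(E + 218\right) f{\left(-6,3 \right)} = \left(- \frac{105}{142} + 218\right) \left(-1 + 2 \cdot 3\right) = \frac{30851 \left(-1 + 6\right)}{142} = \frac{30851}{142} \cdot 5 = \frac{154255}{142}$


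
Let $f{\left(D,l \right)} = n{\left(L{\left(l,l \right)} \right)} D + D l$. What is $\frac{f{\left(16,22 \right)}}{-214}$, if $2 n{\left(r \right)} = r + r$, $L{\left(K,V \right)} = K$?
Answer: $- \frac{352}{107} \approx -3.2897$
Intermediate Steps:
$n{\left(r \right)} = r$ ($n{\left(r \right)} = \frac{r + r}{2} = \frac{2 r}{2} = r$)
$f{\left(D,l \right)} = 2 D l$ ($f{\left(D,l \right)} = l D + D l = D l + D l = 2 D l$)
$\frac{f{\left(16,22 \right)}}{-214} = \frac{2 \cdot 16 \cdot 22}{-214} = 704 \left(- \frac{1}{214}\right) = - \frac{352}{107}$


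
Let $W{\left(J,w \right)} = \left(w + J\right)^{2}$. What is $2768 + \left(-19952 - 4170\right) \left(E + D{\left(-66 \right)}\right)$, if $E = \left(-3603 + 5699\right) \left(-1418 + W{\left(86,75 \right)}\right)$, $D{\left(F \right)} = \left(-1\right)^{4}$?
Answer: $-1238864644490$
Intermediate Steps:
$D{\left(F \right)} = 1$
$W{\left(J,w \right)} = \left(J + w\right)^{2}$
$E = 51358288$ ($E = \left(-3603 + 5699\right) \left(-1418 + \left(86 + 75\right)^{2}\right) = 2096 \left(-1418 + 161^{2}\right) = 2096 \left(-1418 + 25921\right) = 2096 \cdot 24503 = 51358288$)
$2768 + \left(-19952 - 4170\right) \left(E + D{\left(-66 \right)}\right) = 2768 + \left(-19952 - 4170\right) \left(51358288 + 1\right) = 2768 - 1238864647258 = -1238864644490$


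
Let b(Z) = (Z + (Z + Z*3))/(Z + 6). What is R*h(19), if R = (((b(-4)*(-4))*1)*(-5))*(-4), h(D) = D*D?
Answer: 288800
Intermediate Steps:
h(D) = D²
b(Z) = 5*Z/(6 + Z) (b(Z) = (Z + (Z + 3*Z))/(6 + Z) = (Z + 4*Z)/(6 + Z) = (5*Z)/(6 + Z) = 5*Z/(6 + Z))
R = 800 (R = ((((5*(-4)/(6 - 4))*(-4))*1)*(-5))*(-4) = ((((5*(-4)/2)*(-4))*1)*(-5))*(-4) = ((((5*(-4)*(½))*(-4))*1)*(-5))*(-4) = ((-10*(-4)*1)*(-5))*(-4) = ((40*1)*(-5))*(-4) = (40*(-5))*(-4) = -200*(-4) = 800)
R*h(19) = 800*19² = 800*361 = 288800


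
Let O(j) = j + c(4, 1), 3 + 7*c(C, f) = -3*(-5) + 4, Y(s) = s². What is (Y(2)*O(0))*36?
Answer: 2304/7 ≈ 329.14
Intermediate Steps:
c(C, f) = 16/7 (c(C, f) = -3/7 + (-3*(-5) + 4)/7 = -3/7 + (15 + 4)/7 = -3/7 + (⅐)*19 = -3/7 + 19/7 = 16/7)
O(j) = 16/7 + j (O(j) = j + 16/7 = 16/7 + j)
(Y(2)*O(0))*36 = (2²*(16/7 + 0))*36 = (4*(16/7))*36 = (64/7)*36 = 2304/7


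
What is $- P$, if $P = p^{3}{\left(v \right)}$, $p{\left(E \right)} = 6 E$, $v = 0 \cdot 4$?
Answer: $0$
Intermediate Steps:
$v = 0$
$P = 0$ ($P = \left(6 \cdot 0\right)^{3} = 0^{3} = 0$)
$- P = \left(-1\right) 0 = 0$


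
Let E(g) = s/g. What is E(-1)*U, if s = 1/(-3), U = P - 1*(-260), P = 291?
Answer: 551/3 ≈ 183.67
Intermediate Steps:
U = 551 (U = 291 - 1*(-260) = 291 + 260 = 551)
s = -⅓ ≈ -0.33333
E(g) = -1/(3*g)
E(-1)*U = -⅓/(-1)*551 = -⅓*(-1)*551 = (⅓)*551 = 551/3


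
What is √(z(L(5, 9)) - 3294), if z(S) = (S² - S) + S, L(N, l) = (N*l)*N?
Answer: 3*√5259 ≈ 217.56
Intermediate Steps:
L(N, l) = l*N²
z(S) = S²
√(z(L(5, 9)) - 3294) = √((9*5²)² - 3294) = √((9*25)² - 3294) = √(225² - 3294) = √(50625 - 3294) = √47331 = 3*√5259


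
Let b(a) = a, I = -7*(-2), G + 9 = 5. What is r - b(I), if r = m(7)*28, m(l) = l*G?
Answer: -798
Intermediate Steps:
G = -4 (G = -9 + 5 = -4)
I = 14
m(l) = -4*l (m(l) = l*(-4) = -4*l)
r = -784 (r = -4*7*28 = -28*28 = -784)
r - b(I) = -784 - 1*14 = -784 - 14 = -798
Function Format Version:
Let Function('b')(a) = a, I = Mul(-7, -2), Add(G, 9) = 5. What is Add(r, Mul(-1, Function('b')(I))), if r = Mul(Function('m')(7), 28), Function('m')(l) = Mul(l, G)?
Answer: -798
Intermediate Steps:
G = -4 (G = Add(-9, 5) = -4)
I = 14
Function('m')(l) = Mul(-4, l) (Function('m')(l) = Mul(l, -4) = Mul(-4, l))
r = -784 (r = Mul(Mul(-4, 7), 28) = Mul(-28, 28) = -784)
Add(r, Mul(-1, Function('b')(I))) = Add(-784, Mul(-1, 14)) = Add(-784, -14) = -798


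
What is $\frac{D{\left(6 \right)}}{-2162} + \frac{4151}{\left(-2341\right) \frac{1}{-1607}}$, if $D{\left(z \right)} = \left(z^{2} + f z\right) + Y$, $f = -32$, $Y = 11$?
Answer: $\frac{14422299879}{5061242} \approx 2849.6$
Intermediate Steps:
$D{\left(z \right)} = 11 + z^{2} - 32 z$ ($D{\left(z \right)} = \left(z^{2} - 32 z\right) + 11 = 11 + z^{2} - 32 z$)
$\frac{D{\left(6 \right)}}{-2162} + \frac{4151}{\left(-2341\right) \frac{1}{-1607}} = \frac{11 + 6^{2} - 192}{-2162} + \frac{4151}{\left(-2341\right) \frac{1}{-1607}} = \left(11 + 36 - 192\right) \left(- \frac{1}{2162}\right) + \frac{4151}{\left(-2341\right) \left(- \frac{1}{1607}\right)} = \left(-145\right) \left(- \frac{1}{2162}\right) + \frac{4151}{\frac{2341}{1607}} = \frac{145}{2162} + 4151 \cdot \frac{1607}{2341} = \frac{145}{2162} + \frac{6670657}{2341} = \frac{14422299879}{5061242}$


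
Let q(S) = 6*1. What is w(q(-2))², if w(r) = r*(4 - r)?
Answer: 144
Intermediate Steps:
q(S) = 6
w(q(-2))² = (6*(4 - 1*6))² = (6*(4 - 6))² = (6*(-2))² = (-12)² = 144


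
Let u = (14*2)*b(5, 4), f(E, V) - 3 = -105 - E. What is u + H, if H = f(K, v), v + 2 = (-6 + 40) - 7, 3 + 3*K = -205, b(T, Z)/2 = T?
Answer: 742/3 ≈ 247.33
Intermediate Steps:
b(T, Z) = 2*T
K = -208/3 (K = -1 + (1/3)*(-205) = -1 - 205/3 = -208/3 ≈ -69.333)
v = 25 (v = -2 + ((-6 + 40) - 7) = -2 + (34 - 7) = -2 + 27 = 25)
f(E, V) = -102 - E (f(E, V) = 3 + (-105 - E) = -102 - E)
u = 280 (u = (14*2)*(2*5) = 28*10 = 280)
H = -98/3 (H = -102 - 1*(-208/3) = -102 + 208/3 = -98/3 ≈ -32.667)
u + H = 280 - 98/3 = 742/3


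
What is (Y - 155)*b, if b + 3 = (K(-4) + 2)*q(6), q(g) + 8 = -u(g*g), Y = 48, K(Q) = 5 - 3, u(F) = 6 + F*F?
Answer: 561001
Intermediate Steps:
u(F) = 6 + F**2
K(Q) = 2
q(g) = -14 - g**4 (q(g) = -8 - (6 + (g*g)**2) = -8 - (6 + (g**2)**2) = -8 - (6 + g**4) = -8 + (-6 - g**4) = -14 - g**4)
b = -5243 (b = -3 + (2 + 2)*(-14 - 1*6**4) = -3 + 4*(-14 - 1*1296) = -3 + 4*(-14 - 1296) = -3 + 4*(-1310) = -3 - 5240 = -5243)
(Y - 155)*b = (48 - 155)*(-5243) = -107*(-5243) = 561001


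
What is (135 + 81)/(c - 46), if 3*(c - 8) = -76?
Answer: -324/95 ≈ -3.4105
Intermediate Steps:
c = -52/3 (c = 8 + (⅓)*(-76) = 8 - 76/3 = -52/3 ≈ -17.333)
(135 + 81)/(c - 46) = (135 + 81)/(-52/3 - 46) = 216/(-190/3) = -3/190*216 = -324/95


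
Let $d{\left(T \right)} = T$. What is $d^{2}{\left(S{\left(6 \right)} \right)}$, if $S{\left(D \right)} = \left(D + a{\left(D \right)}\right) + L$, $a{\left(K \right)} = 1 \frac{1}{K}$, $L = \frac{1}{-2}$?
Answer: $\frac{289}{9} \approx 32.111$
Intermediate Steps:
$L = - \frac{1}{2} \approx -0.5$
$a{\left(K \right)} = \frac{1}{K}$
$S{\left(D \right)} = - \frac{1}{2} + D + \frac{1}{D}$ ($S{\left(D \right)} = \left(D + \frac{1}{D}\right) - \frac{1}{2} = - \frac{1}{2} + D + \frac{1}{D}$)
$d^{2}{\left(S{\left(6 \right)} \right)} = \left(- \frac{1}{2} + 6 + \frac{1}{6}\right)^{2} = \left(\frac{17}{3}\right)^{2} = \frac{289}{9}$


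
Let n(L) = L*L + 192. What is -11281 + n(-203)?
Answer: 30120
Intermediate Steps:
n(L) = 192 + L**2 (n(L) = L**2 + 192 = 192 + L**2)
-11281 + n(-203) = -11281 + (192 + (-203)**2) = -11281 + (192 + 41209) = -11281 + 41401 = 30120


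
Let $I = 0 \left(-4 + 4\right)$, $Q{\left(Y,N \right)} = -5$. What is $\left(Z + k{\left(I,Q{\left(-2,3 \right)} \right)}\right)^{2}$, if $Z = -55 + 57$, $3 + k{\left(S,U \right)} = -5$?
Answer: $36$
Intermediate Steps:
$I = 0$ ($I = 0 \cdot 0 = 0$)
$k{\left(S,U \right)} = -8$ ($k{\left(S,U \right)} = -3 - 5 = -8$)
$Z = 2$
$\left(Z + k{\left(I,Q{\left(-2,3 \right)} \right)}\right)^{2} = \left(2 - 8\right)^{2} = \left(-6\right)^{2} = 36$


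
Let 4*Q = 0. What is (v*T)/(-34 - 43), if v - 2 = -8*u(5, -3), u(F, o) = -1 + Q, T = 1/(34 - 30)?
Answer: -5/154 ≈ -0.032468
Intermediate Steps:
Q = 0 (Q = (¼)*0 = 0)
T = ¼ (T = 1/4 = ¼ ≈ 0.25000)
u(F, o) = -1 (u(F, o) = -1 + 0 = -1)
v = 10 (v = 2 - 8*(-1) = 2 + 8 = 10)
(v*T)/(-34 - 43) = (10*(¼))/(-34 - 43) = (5/2)/(-77) = (5/2)*(-1/77) = -5/154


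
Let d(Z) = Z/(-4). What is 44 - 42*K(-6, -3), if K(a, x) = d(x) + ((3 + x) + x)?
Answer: 277/2 ≈ 138.50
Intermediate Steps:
d(Z) = -Z/4 (d(Z) = Z*(-¼) = -Z/4)
K(a, x) = 3 + 7*x/4 (K(a, x) = -x/4 + ((3 + x) + x) = -x/4 + (3 + 2*x) = 3 + 7*x/4)
44 - 42*K(-6, -3) = 44 - 42*(3 + (7/4)*(-3)) = 44 - 42*(3 - 21/4) = 44 - 42*(-9/4) = 44 + 189/2 = 277/2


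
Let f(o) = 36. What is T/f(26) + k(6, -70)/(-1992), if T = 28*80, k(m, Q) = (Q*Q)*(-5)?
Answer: 111335/1494 ≈ 74.521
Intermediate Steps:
k(m, Q) = -5*Q² (k(m, Q) = Q²*(-5) = -5*Q²)
T = 2240
T/f(26) + k(6, -70)/(-1992) = 2240/36 - 5*(-70)²/(-1992) = 2240*(1/36) - 5*4900*(-1/1992) = 560/9 - 24500*(-1/1992) = 560/9 + 6125/498 = 111335/1494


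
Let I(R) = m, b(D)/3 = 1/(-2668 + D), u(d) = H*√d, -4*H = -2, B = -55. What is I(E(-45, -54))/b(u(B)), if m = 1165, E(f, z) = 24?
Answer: -3108220/3 + 1165*I*√55/6 ≈ -1.0361e+6 + 1440.0*I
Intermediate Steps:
H = ½ (H = -¼*(-2) = ½ ≈ 0.50000)
u(d) = √d/2
b(D) = 3/(-2668 + D)
I(R) = 1165
I(E(-45, -54))/b(u(B)) = 1165/((3/(-2668 + √(-55)/2))) = 1165/((3/(-2668 + (I*√55)/2))) = 1165/((3/(-2668 + I*√55/2))) = 1165*(-2668/3 + I*√55/6) = -3108220/3 + 1165*I*√55/6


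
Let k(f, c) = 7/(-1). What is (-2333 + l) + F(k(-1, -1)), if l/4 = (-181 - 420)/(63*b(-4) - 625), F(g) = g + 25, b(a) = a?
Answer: -2027851/877 ≈ -2312.3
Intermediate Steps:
k(f, c) = -7 (k(f, c) = 7*(-1) = -7)
F(g) = 25 + g
l = 2404/877 (l = 4*((-181 - 420)/(63*(-4) - 625)) = 4*(-601/(-252 - 625)) = 4*(-601/(-877)) = 4*(-601*(-1/877)) = 4*(601/877) = 2404/877 ≈ 2.7412)
(-2333 + l) + F(k(-1, -1)) = (-2333 + 2404/877) + (25 - 7) = -2043637/877 + 18 = -2027851/877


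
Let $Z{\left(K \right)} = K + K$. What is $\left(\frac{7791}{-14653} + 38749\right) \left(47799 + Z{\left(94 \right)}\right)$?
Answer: $\frac{27246121531022}{14653} \approx 1.8594 \cdot 10^{9}$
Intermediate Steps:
$Z{\left(K \right)} = 2 K$
$\left(\frac{7791}{-14653} + 38749\right) \left(47799 + Z{\left(94 \right)}\right) = \left(\frac{7791}{-14653} + 38749\right) \left(47799 + 2 \cdot 94\right) = \left(7791 \left(- \frac{1}{14653}\right) + 38749\right) \left(47799 + 188\right) = \left(- \frac{7791}{14653} + 38749\right) 47987 = \frac{567781306}{14653} \cdot 47987 = \frac{27246121531022}{14653}$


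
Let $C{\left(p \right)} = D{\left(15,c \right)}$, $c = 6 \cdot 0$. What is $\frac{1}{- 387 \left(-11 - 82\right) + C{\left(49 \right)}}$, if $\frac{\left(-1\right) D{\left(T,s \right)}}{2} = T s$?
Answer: $\frac{1}{35991} \approx 2.7785 \cdot 10^{-5}$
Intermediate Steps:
$c = 0$
$D{\left(T,s \right)} = - 2 T s$
$C{\left(p \right)} = 0$ ($C{\left(p \right)} = \left(-2\right) 15 \cdot 0 = 0$)
$\frac{1}{- 387 \left(-11 - 82\right) + C{\left(49 \right)}} = \frac{1}{- 387 \left(-11 - 82\right) + 0} = \frac{1}{\left(-387\right) \left(-93\right) + 0} = \frac{1}{35991 + 0} = \frac{1}{35991}$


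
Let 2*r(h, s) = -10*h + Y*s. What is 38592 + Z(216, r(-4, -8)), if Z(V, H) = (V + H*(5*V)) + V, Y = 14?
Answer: 144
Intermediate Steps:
r(h, s) = -5*h + 7*s (r(h, s) = (-10*h + 14*s)/2 = -5*h + 7*s)
Z(V, H) = 2*V + 5*H*V (Z(V, H) = (V + 5*H*V) + V = 2*V + 5*H*V)
38592 + Z(216, r(-4, -8)) = 38592 + 216*(2 + 5*(-5*(-4) + 7*(-8))) = 38592 + 216*(2 + 5*(20 - 56)) = 38592 + 216*(2 + 5*(-36)) = 38592 + 216*(2 - 180) = 38592 + 216*(-178) = 38592 - 38448 = 144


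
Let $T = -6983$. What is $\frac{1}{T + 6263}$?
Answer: $- \frac{1}{720} \approx -0.0013889$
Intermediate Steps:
$\frac{1}{T + 6263} = \frac{1}{-6983 + 6263} = \frac{1}{-720} = - \frac{1}{720}$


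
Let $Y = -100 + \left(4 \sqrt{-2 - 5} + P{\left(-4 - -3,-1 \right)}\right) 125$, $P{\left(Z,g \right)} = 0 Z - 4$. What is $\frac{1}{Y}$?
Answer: $- \frac{3}{10550} - \frac{i \sqrt{7}}{4220} \approx -0.00028436 - 0.00062696 i$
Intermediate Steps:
$P{\left(Z,g \right)} = -4$ ($P{\left(Z,g \right)} = 0 - 4 = -4$)
$Y = -600 + 500 i \sqrt{7}$ ($Y = -100 + \left(4 \sqrt{-2 - 5} - 4\right) 125 = -100 + \left(4 \sqrt{-7} - 4\right) 125 = -100 + \left(4 i \sqrt{7} - 4\right) 125 = -100 + \left(-4 + 4 i \sqrt{7}\right) 125 = -100 - \left(500 - 500 i \sqrt{7}\right) = -600 + 500 i \sqrt{7} \approx -600.0 + 1322.9 i$)
$\frac{1}{Y} = \frac{1}{-600 + 500 i \sqrt{7}}$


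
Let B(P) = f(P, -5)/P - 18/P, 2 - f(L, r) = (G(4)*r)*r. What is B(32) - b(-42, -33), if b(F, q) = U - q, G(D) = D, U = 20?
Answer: -453/8 ≈ -56.625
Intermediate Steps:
b(F, q) = 20 - q
f(L, r) = 2 - 4*r² (f(L, r) = 2 - 4*r*r = 2 - 4*r²)
B(P) = -116/P (B(P) = (2 - 4*(-5)²)/P - 18/P = (2 - 4*25)/P - 18/P = (2 - 100)/P - 18/P = -98/P - 18/P = -116/P)
B(32) - b(-42, -33) = -116/32 - (20 - 1*(-33)) = -116*1/32 - (20 + 33) = -29/8 - 1*53 = -29/8 - 53 = -453/8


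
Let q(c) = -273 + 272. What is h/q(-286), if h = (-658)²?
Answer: -432964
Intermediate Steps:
h = 432964
q(c) = -1
h/q(-286) = 432964/(-1) = 432964*(-1) = -432964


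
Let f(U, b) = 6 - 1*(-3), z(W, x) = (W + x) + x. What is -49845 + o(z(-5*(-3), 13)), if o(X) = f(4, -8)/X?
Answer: -2043636/41 ≈ -49845.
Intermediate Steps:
z(W, x) = W + 2*x
f(U, b) = 9 (f(U, b) = 6 + 3 = 9)
o(X) = 9/X
-49845 + o(z(-5*(-3), 13)) = -49845 + 9/(-5*(-3) + 2*13) = -49845 + 9/(15 + 26) = -49845 + 9/41 = -2043636/41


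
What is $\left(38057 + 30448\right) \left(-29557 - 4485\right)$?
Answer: $-2332047210$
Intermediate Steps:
$\left(38057 + 30448\right) \left(-29557 - 4485\right) = 68505 \left(-34042\right) = -2332047210$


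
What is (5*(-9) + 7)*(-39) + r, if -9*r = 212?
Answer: 13126/9 ≈ 1458.4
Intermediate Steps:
r = -212/9 (r = -1/9*212 = -212/9 ≈ -23.556)
(5*(-9) + 7)*(-39) + r = (5*(-9) + 7)*(-39) - 212/9 = (-45 + 7)*(-39) - 212/9 = -38*(-39) - 212/9 = 1482 - 212/9 = 13126/9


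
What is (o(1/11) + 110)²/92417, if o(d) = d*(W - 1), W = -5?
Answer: 1449616/11182457 ≈ 0.12963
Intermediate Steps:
o(d) = -6*d (o(d) = d*(-5 - 1) = d*(-6) = -6*d)
(o(1/11) + 110)²/92417 = (-6/11 + 110)²/92417 = (-6*1/11 + 110)²*(1/92417) = (-6/11 + 110)²*(1/92417) = (1204/11)²*(1/92417) = (1449616/121)*(1/92417) = 1449616/11182457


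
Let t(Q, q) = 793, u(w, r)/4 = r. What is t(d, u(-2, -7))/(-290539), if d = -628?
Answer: -793/290539 ≈ -0.0027294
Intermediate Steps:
u(w, r) = 4*r
t(d, u(-2, -7))/(-290539) = 793/(-290539) = 793*(-1/290539) = -793/290539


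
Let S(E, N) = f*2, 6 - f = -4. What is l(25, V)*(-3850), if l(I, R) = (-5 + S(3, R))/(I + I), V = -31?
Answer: -1155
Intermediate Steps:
f = 10 (f = 6 - 1*(-4) = 6 + 4 = 10)
S(E, N) = 20 (S(E, N) = 10*2 = 20)
l(I, R) = 15/(2*I) (l(I, R) = (-5 + 20)/(I + I) = 15/((2*I)) = 15*(1/(2*I)) = 15/(2*I))
l(25, V)*(-3850) = ((15/2)/25)*(-3850) = ((15/2)*(1/25))*(-3850) = (3/10)*(-3850) = -1155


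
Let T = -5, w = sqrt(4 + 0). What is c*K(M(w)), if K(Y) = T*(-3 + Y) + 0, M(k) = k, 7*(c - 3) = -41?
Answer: -100/7 ≈ -14.286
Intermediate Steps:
c = -20/7 (c = 3 + (1/7)*(-41) = 3 - 41/7 = -20/7 ≈ -2.8571)
w = 2 (w = sqrt(4) = 2)
K(Y) = 15 - 5*Y (K(Y) = -5*(-3 + Y) + 0 = (15 - 5*Y) + 0 = 15 - 5*Y)
c*K(M(w)) = -20*(15 - 5*2)/7 = -20*(15 - 10)/7 = -20/7*5 = -100/7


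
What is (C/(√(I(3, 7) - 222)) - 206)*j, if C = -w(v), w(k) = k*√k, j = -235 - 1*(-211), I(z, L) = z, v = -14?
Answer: 4944 - 112*√3066/73 ≈ 4859.0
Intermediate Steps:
j = -24 (j = -235 + 211 = -24)
w(k) = k^(3/2)
C = 14*I*√14 (C = -(-14)^(3/2) = -(-14)*I*√14 = 14*I*√14 ≈ 52.383*I)
(C/(√(I(3, 7) - 222)) - 206)*j = ((14*I*√14)/(√(3 - 222)) - 206)*(-24) = ((14*I*√14)/(√(-219)) - 206)*(-24) = ((14*I*√14)/((I*√219)) - 206)*(-24) = ((14*I*√14)*(-I*√219/219) - 206)*(-24) = (14*√3066/219 - 206)*(-24) = (-206 + 14*√3066/219)*(-24) = 4944 - 112*√3066/73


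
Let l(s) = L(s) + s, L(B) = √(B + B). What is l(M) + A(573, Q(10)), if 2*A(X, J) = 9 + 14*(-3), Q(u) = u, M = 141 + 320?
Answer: 889/2 + √922 ≈ 474.86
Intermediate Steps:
L(B) = √2*√B (L(B) = √(2*B) = √2*√B)
M = 461
l(s) = s + √2*√s (l(s) = √2*√s + s = s + √2*√s)
A(X, J) = -33/2 (A(X, J) = (9 + 14*(-3))/2 = (9 - 42)/2 = (½)*(-33) = -33/2)
l(M) + A(573, Q(10)) = (461 + √2*√461) - 33/2 = (461 + √922) - 33/2 = 889/2 + √922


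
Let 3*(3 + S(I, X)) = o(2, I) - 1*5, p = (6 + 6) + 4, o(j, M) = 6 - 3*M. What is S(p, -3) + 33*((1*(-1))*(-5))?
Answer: 439/3 ≈ 146.33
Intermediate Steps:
p = 16 (p = 12 + 4 = 16)
S(I, X) = -8/3 - I (S(I, X) = -3 + ((6 - 3*I) - 1*5)/3 = -3 + ((6 - 3*I) - 5)/3 = -3 + (1 - 3*I)/3 = -3 + (⅓ - I) = -8/3 - I)
S(p, -3) + 33*((1*(-1))*(-5)) = (-8/3 - 1*16) + 33*((1*(-1))*(-5)) = (-8/3 - 16) + 33*(-1*(-5)) = -56/3 + 33*5 = -56/3 + 165 = 439/3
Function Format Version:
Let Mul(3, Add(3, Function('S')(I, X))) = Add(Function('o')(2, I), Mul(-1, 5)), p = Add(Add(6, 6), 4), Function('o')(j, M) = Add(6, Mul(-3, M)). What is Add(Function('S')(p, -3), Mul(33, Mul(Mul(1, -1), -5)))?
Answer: Rational(439, 3) ≈ 146.33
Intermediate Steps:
p = 16 (p = Add(12, 4) = 16)
Function('S')(I, X) = Add(Rational(-8, 3), Mul(-1, I)) (Function('S')(I, X) = Add(-3, Mul(Rational(1, 3), Add(Add(6, Mul(-3, I)), Mul(-1, 5)))) = Add(-3, Mul(Rational(1, 3), Add(Add(6, Mul(-3, I)), -5))) = Add(-3, Mul(Rational(1, 3), Add(1, Mul(-3, I)))) = Add(-3, Add(Rational(1, 3), Mul(-1, I))) = Add(Rational(-8, 3), Mul(-1, I)))
Add(Function('S')(p, -3), Mul(33, Mul(Mul(1, -1), -5))) = Add(Add(Rational(-8, 3), Mul(-1, 16)), Mul(33, Mul(Mul(1, -1), -5))) = Add(Add(Rational(-8, 3), -16), Mul(33, Mul(-1, -5))) = Add(Rational(-56, 3), Mul(33, 5)) = Add(Rational(-56, 3), 165) = Rational(439, 3)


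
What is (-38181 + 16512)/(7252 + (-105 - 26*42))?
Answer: -21669/6055 ≈ -3.5787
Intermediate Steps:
(-38181 + 16512)/(7252 + (-105 - 26*42)) = -21669/(7252 + (-105 - 1092)) = -21669/(7252 - 1197) = -21669/6055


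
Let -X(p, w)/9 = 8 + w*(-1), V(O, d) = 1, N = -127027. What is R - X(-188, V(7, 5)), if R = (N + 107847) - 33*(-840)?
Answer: 8603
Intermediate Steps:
X(p, w) = -72 + 9*w (X(p, w) = -9*(8 + w*(-1)) = -9*(8 - w) = -72 + 9*w)
R = 8540 (R = (-127027 + 107847) - 33*(-840) = -19180 + 27720 = 8540)
R - X(-188, V(7, 5)) = 8540 - (-72 + 9*1) = 8540 - (-72 + 9) = 8540 - 1*(-63) = 8540 + 63 = 8603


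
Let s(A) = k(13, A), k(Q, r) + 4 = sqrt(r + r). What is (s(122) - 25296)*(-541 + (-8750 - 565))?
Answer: 249356800 - 19712*sqrt(61) ≈ 2.4920e+8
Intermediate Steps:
k(Q, r) = -4 + sqrt(2)*sqrt(r) (k(Q, r) = -4 + sqrt(r + r) = -4 + sqrt(2*r) = -4 + sqrt(2)*sqrt(r))
s(A) = -4 + sqrt(2)*sqrt(A)
(s(122) - 25296)*(-541 + (-8750 - 565)) = ((-4 + sqrt(2)*sqrt(122)) - 25296)*(-541 + (-8750 - 565)) = ((-4 + 2*sqrt(61)) - 25296)*(-541 - 9315) = (-25300 + 2*sqrt(61))*(-9856) = 249356800 - 19712*sqrt(61)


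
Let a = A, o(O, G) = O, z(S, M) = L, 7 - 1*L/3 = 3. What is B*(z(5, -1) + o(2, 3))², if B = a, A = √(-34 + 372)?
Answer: 2548*√2 ≈ 3603.4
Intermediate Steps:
L = 12 (L = 21 - 3*3 = 21 - 9 = 12)
z(S, M) = 12
A = 13*√2 (A = √338 = 13*√2 ≈ 18.385)
a = 13*√2 ≈ 18.385
B = 13*√2 ≈ 18.385
B*(z(5, -1) + o(2, 3))² = (13*√2)*(12 + 2)² = (13*√2)*14² = (13*√2)*196 = 2548*√2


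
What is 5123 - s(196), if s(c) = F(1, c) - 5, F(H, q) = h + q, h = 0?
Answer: 4932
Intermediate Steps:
F(H, q) = q (F(H, q) = 0 + q = q)
s(c) = -5 + c (s(c) = c - 5 = -5 + c)
5123 - s(196) = 5123 - (-5 + 196) = 5123 - 1*191 = 5123 - 191 = 4932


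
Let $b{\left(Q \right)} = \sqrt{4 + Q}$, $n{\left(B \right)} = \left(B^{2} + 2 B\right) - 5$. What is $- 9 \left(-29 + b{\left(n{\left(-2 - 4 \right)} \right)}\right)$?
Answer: $261 - 9 \sqrt{23} \approx 217.84$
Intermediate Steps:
$n{\left(B \right)} = -5 + B^{2} + 2 B$
$- 9 \left(-29 + b{\left(n{\left(-2 - 4 \right)} \right)}\right) = - 9 \left(-29 + \sqrt{4 + \left(-5 + \left(-2 - 4\right)^{2} + 2 \left(-2 - 4\right)\right)}\right) = - 9 \left(-29 + \sqrt{4 + \left(-5 + \left(-6\right)^{2} + 2 \left(-6\right)\right)}\right) = - 9 \left(-29 + \sqrt{4 - -19}\right) = - 9 \left(-29 + \sqrt{4 + 19}\right) = - 9 \left(-29 + \sqrt{23}\right) = 261 - 9 \sqrt{23}$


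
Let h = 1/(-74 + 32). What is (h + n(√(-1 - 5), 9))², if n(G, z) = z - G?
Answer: 131545/1764 - 377*I*√6/21 ≈ 74.572 - 43.974*I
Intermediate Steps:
h = -1/42 (h = 1/(-42) = -1/42 ≈ -0.023810)
(h + n(√(-1 - 5), 9))² = (-1/42 + (9 - √(-1 - 5)))² = (-1/42 + (9 - √(-6)))² = (-1/42 + (9 - I*√6))² = (377/42 - I*√6)²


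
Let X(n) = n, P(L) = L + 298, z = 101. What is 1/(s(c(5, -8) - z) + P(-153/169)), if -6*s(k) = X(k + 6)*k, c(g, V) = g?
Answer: -169/193151 ≈ -0.00087496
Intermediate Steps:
P(L) = 298 + L
s(k) = -k*(6 + k)/6 (s(k) = -(k + 6)*k/6 = -(6 + k)*k/6 = -k*(6 + k)/6)
1/(s(c(5, -8) - z) + P(-153/169)) = 1/(-(5 - 1*101)*(6 + (5 - 1*101))/6 + (298 - 153/169)) = 1/(-(5 - 101)*(6 + (5 - 101))/6 + (298 - 153*1/169)) = 1/(-⅙*(-96)*(6 - 96) + (298 - 153/169)) = 1/(-⅙*(-96)*(-90) + 50209/169) = 1/(-1440 + 50209/169) = 1/(-193151/169) = -169/193151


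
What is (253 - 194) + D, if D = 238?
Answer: 297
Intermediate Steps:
(253 - 194) + D = (253 - 194) + 238 = 59 + 238 = 297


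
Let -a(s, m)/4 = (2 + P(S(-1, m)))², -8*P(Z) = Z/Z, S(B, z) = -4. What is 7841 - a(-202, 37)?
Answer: 125681/16 ≈ 7855.1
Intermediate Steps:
P(Z) = -⅛ (P(Z) = -Z/(8*Z) = -⅛*1 = -⅛)
a(s, m) = -225/16 (a(s, m) = -4*(2 - ⅛)² = -4*(15/8)² = -4*225/64 = -225/16)
7841 - a(-202, 37) = 7841 - 1*(-225/16) = 7841 + 225/16 = 125681/16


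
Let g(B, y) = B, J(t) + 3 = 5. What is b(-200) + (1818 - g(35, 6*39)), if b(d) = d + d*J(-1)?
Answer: 1183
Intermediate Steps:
J(t) = 2 (J(t) = -3 + 5 = 2)
b(d) = 3*d (b(d) = d + d*2 = d + 2*d = 3*d)
b(-200) + (1818 - g(35, 6*39)) = 3*(-200) + (1818 - 1*35) = -600 + (1818 - 35) = -600 + 1783 = 1183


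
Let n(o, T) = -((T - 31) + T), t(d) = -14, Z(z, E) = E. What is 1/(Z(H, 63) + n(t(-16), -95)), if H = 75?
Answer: 1/284 ≈ 0.0035211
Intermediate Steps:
n(o, T) = 31 - 2*T (n(o, T) = -((-31 + T) + T) = -(-31 + 2*T) = 31 - 2*T)
1/(Z(H, 63) + n(t(-16), -95)) = 1/(63 + (31 - 2*(-95))) = 1/(63 + (31 + 190)) = 1/(63 + 221) = 1/284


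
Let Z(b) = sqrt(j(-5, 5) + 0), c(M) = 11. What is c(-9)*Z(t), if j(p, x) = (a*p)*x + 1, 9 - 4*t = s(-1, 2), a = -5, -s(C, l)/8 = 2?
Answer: 33*sqrt(14) ≈ 123.47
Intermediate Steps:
s(C, l) = -16 (s(C, l) = -8*2 = -16)
t = 25/4 (t = 9/4 - 1/4*(-16) = 9/4 + 4 = 25/4 ≈ 6.2500)
j(p, x) = 1 - 5*p*x (j(p, x) = (-5*p)*x + 1 = -5*p*x + 1 = 1 - 5*p*x)
Z(b) = 3*sqrt(14) (Z(b) = sqrt((1 - 5*(-5)*5) + 0) = sqrt((1 + 125) + 0) = sqrt(126 + 0) = sqrt(126) = 3*sqrt(14))
c(-9)*Z(t) = 11*(3*sqrt(14)) = 33*sqrt(14)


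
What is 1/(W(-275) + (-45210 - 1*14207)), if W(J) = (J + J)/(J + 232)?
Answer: -43/2554381 ≈ -1.6834e-5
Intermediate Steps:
W(J) = 2*J/(232 + J) (W(J) = (2*J)/(232 + J) = 2*J/(232 + J))
1/(W(-275) + (-45210 - 1*14207)) = 1/(2*(-275)/(232 - 275) + (-45210 - 1*14207)) = 1/(2*(-275)/(-43) + (-45210 - 14207)) = 1/(2*(-275)*(-1/43) - 59417) = 1/(550/43 - 59417) = 1/(-2554381/43) = -43/2554381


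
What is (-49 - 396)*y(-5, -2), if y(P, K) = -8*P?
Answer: -17800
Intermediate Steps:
y(P, K) = -8*P
(-49 - 396)*y(-5, -2) = (-49 - 396)*(-8*(-5)) = -445*40 = -17800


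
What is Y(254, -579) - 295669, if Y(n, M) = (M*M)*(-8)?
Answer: -2977597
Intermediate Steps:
Y(n, M) = -8*M² (Y(n, M) = M²*(-8) = -8*M²)
Y(254, -579) - 295669 = -8*(-579)² - 295669 = -8*335241 - 295669 = -2681928 - 295669 = -2977597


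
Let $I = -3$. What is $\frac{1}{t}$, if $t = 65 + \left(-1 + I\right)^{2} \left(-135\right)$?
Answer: $- \frac{1}{2095} \approx -0.00047733$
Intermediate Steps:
$t = -2095$ ($t = 65 + \left(-1 - 3\right)^{2} \left(-135\right) = 65 + \left(-4\right)^{2} \left(-135\right) = 65 + 16 \left(-135\right) = 65 - 2160 = -2095$)
$\frac{1}{t} = \frac{1}{-2095} = - \frac{1}{2095}$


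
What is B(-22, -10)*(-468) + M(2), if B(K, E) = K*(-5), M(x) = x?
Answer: -51478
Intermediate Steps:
B(K, E) = -5*K
B(-22, -10)*(-468) + M(2) = -5*(-22)*(-468) + 2 = 110*(-468) + 2 = -51480 + 2 = -51478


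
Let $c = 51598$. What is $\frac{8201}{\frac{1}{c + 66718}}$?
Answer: $970309516$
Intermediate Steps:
$\frac{8201}{\frac{1}{c + 66718}} = \frac{8201}{\frac{1}{51598 + 66718}} = \frac{8201}{\frac{1}{118316}} = 8201 \frac{1}{\frac{1}{118316}} = 8201 \cdot 118316 = 970309516$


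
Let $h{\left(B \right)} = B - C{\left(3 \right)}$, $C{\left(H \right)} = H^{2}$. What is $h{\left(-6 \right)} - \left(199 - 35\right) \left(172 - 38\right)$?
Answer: $-21991$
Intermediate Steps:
$h{\left(B \right)} = -9 + B$ ($h{\left(B \right)} = B - 3^{2} = B - 9 = -9 + B$)
$h{\left(-6 \right)} - \left(199 - 35\right) \left(172 - 38\right) = \left(-9 - 6\right) - \left(199 - 35\right) \left(172 - 38\right) = -15 - 164 \cdot 134 = -15 - 21976 = -21991$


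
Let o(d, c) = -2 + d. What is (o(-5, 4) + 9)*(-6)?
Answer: -12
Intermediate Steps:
(o(-5, 4) + 9)*(-6) = ((-2 - 5) + 9)*(-6) = (-7 + 9)*(-6) = 2*(-6) = -12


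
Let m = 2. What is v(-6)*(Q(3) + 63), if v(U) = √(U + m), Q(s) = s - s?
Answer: 126*I ≈ 126.0*I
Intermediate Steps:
Q(s) = 0
v(U) = √(2 + U) (v(U) = √(U + 2) = √(2 + U))
v(-6)*(Q(3) + 63) = √(2 - 6)*(0 + 63) = √(-4)*63 = (2*I)*63 = 126*I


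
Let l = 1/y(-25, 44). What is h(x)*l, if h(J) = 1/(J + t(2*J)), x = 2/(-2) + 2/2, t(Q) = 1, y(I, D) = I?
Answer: -1/25 ≈ -0.040000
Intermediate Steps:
x = 0 (x = 2*(-½) + 2*(½) = -1 + 1 = 0)
l = -1/25 (l = 1/(-25) = -1/25 ≈ -0.040000)
h(J) = 1/(1 + J) (h(J) = 1/(J + 1) = 1/(1 + J))
h(x)*l = -1/25/(1 + 0) = -1/25/1 = 1*(-1/25) = -1/25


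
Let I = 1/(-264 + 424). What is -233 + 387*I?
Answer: -36893/160 ≈ -230.58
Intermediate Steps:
I = 1/160 ≈ 0.0062500
-233 + 387*I = -233 + 387*(1/160) = -233 + 387/160 = -36893/160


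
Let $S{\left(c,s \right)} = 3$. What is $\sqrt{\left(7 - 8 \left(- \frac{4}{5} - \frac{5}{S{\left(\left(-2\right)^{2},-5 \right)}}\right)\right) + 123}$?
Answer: $\frac{\sqrt{33690}}{15} \approx 12.237$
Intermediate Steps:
$\sqrt{\left(7 - 8 \left(- \frac{4}{5} - \frac{5}{S{\left(\left(-2\right)^{2},-5 \right)}}\right)\right) + 123} = \sqrt{\left(7 - 8 \left(- \frac{4}{5} - \frac{5}{3}\right)\right) + 123} = \sqrt{\left(7 - - \frac{296}{15}\right) + 123} = \sqrt{\left(7 + \frac{296}{15}\right) + 123} = \sqrt{\frac{401}{15} + 123} = \sqrt{\frac{2246}{15}} = \frac{\sqrt{33690}}{15}$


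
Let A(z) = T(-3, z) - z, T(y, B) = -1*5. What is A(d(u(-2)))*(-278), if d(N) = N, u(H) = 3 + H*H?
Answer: 3336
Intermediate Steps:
T(y, B) = -5
u(H) = 3 + H²
A(z) = -5 - z
A(d(u(-2)))*(-278) = (-5 - (3 + (-2)²))*(-278) = (-5 - (3 + 4))*(-278) = (-5 - 1*7)*(-278) = (-5 - 7)*(-278) = -12*(-278) = 3336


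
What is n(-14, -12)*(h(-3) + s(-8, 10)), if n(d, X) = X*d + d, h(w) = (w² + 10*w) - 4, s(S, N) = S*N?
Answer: -16170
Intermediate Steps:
s(S, N) = N*S
h(w) = -4 + w² + 10*w
n(d, X) = d + X*d
n(-14, -12)*(h(-3) + s(-8, 10)) = (-14*(1 - 12))*((-4 + (-3)² + 10*(-3)) + 10*(-8)) = (-14*(-11))*((-4 + 9 - 30) - 80) = 154*(-25 - 80) = 154*(-105) = -16170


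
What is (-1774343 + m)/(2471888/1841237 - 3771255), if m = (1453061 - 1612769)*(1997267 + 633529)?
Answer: 773615872201383907/6943771770547 ≈ 1.1141e+5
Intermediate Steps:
m = -420159167568 (m = -159708*2630796 = -420159167568)
(-1774343 + m)/(2471888/1841237 - 3771255) = (-1774343 - 420159167568)/(2471888/1841237 - 3771255) = -420160941911/(2471888*(1/1841237) - 3771255) = -420160941911/(2471888/1841237 - 3771255) = -420160941911/(-6943771770547/1841237) = -420160941911*(-1841237/6943771770547) = 773615872201383907/6943771770547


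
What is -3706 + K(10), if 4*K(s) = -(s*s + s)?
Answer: -7467/2 ≈ -3733.5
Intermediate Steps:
K(s) = -s/4 - s**2/4 (K(s) = (-(s*s + s))/4 = (-(s**2 + s))/4 = (-(s + s**2))/4 = (-s - s**2)/4 = -s/4 - s**2/4)
-3706 + K(10) = -3706 - 1/4*10*(1 + 10) = -3706 - 1/4*10*11 = -3706 - 55/2 = -7467/2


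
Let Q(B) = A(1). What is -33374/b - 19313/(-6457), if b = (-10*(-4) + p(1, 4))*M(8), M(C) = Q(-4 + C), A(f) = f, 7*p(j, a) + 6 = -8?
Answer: -107381012/122683 ≈ -875.27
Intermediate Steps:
p(j, a) = -2 (p(j, a) = -6/7 + (⅐)*(-8) = -6/7 - 8/7 = -2)
Q(B) = 1
M(C) = 1
b = 38 (b = (-10*(-4) - 2)*1 = (40 - 2)*1 = 38*1 = 38)
-33374/b - 19313/(-6457) = -33374/38 - 19313/(-6457) = -33374*1/38 - 19313*(-1/6457) = -16687/19 + 19313/6457 = -107381012/122683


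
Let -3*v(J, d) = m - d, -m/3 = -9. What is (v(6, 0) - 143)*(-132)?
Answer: 20064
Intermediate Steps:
m = 27 (m = -3*(-9) = 27)
v(J, d) = -9 + d/3 (v(J, d) = -(27 - d)/3 = -9 + d/3)
(v(6, 0) - 143)*(-132) = ((-9 + (⅓)*0) - 143)*(-132) = ((-9 + 0) - 143)*(-132) = (-9 - 143)*(-132) = -152*(-132) = 20064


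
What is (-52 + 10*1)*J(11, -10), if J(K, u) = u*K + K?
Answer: 4158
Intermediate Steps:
J(K, u) = K + K*u (J(K, u) = K*u + K = K + K*u)
(-52 + 10*1)*J(11, -10) = (-52 + 10*1)*(11*(1 - 10)) = (-52 + 10)*(11*(-9)) = -42*(-99) = 4158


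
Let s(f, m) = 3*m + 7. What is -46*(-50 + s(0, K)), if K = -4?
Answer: 2530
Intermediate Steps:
s(f, m) = 7 + 3*m
-46*(-50 + s(0, K)) = -46*(-50 + (7 + 3*(-4))) = -46*(-50 + (7 - 12)) = -46*(-50 - 5) = -46*(-55) = 2530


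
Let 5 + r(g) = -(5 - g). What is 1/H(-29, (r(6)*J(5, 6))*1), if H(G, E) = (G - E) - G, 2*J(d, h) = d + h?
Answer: 1/22 ≈ 0.045455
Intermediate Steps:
J(d, h) = d/2 + h/2 (J(d, h) = (d + h)/2 = d/2 + h/2)
r(g) = -10 + g (r(g) = -5 - (5 - g) = -5 + (-5 + g) = -10 + g)
H(G, E) = -E
1/H(-29, (r(6)*J(5, 6))*1) = 1/(-(-10 + 6)*((1/2)*5 + (1/2)*6)) = 1/(-(-4*(5/2 + 3))) = 1/(-(-4*11/2)) = 1/(-(-22)) = 1/(-1*(-22)) = 1/22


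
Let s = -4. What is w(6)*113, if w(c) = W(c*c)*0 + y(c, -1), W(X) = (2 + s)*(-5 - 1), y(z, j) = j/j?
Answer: 113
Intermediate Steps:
y(z, j) = 1
W(X) = 12 (W(X) = (2 - 4)*(-5 - 1) = -2*(-6) = 12)
w(c) = 1 (w(c) = 12*0 + 1 = 0 + 1 = 1)
w(6)*113 = 1*113 = 113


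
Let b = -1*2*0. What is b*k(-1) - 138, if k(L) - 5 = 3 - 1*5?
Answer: -138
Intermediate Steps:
k(L) = 3 (k(L) = 5 + (3 - 1*5) = 5 + (3 - 5) = 5 - 2 = 3)
b = 0 (b = -2*0 = 0)
b*k(-1) - 138 = 0*3 - 138 = 0 - 138 = -138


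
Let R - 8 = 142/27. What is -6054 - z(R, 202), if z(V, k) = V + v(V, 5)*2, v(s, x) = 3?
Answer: -163978/27 ≈ -6073.3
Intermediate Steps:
R = 358/27 (R = 8 + 142/27 = 358/27 ≈ 13.259)
z(V, k) = 6 + V (z(V, k) = V + 3*2 = V + 6 = 6 + V)
-6054 - z(R, 202) = -6054 - (6 + 358/27) = -6054 - 1*520/27 = -6054 - 520/27 = -163978/27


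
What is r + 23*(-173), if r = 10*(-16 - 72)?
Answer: -4859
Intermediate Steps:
r = -880 (r = 10*(-88) = -880)
r + 23*(-173) = -880 + 23*(-173) = -880 - 3979 = -4859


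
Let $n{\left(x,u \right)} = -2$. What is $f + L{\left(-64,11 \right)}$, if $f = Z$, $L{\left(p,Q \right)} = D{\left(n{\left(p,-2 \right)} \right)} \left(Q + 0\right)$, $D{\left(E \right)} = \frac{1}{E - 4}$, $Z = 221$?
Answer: $\frac{1315}{6} \approx 219.17$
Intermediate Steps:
$D{\left(E \right)} = \frac{1}{-4 + E}$
$L{\left(p,Q \right)} = - \frac{Q}{6}$ ($L{\left(p,Q \right)} = \frac{Q + 0}{-4 - 2} = \frac{Q}{-6} = - \frac{Q}{6}$)
$f = 221$
$f + L{\left(-64,11 \right)} = 221 - \frac{11}{6} = \frac{1315}{6}$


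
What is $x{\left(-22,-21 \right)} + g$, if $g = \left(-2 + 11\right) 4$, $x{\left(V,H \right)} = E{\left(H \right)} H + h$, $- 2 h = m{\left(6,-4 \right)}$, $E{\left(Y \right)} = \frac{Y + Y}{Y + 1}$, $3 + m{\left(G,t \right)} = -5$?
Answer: $- \frac{41}{10} \approx -4.1$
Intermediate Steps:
$m{\left(G,t \right)} = -8$ ($m{\left(G,t \right)} = -3 - 5 = -8$)
$E{\left(Y \right)} = \frac{2 Y}{1 + Y}$
$h = 4$ ($h = \left(- \frac{1}{2}\right) \left(-8\right) = 4$)
$x{\left(V,H \right)} = 4 + \frac{2 H^{2}}{1 + H}$ ($x{\left(V,H \right)} = \frac{2 H}{1 + H} H + 4 = \frac{2 H^{2}}{1 + H} + 4 = 4 + \frac{2 H^{2}}{1 + H}$)
$g = 36$ ($g = 9 \cdot 4 = 36$)
$x{\left(-22,-21 \right)} + g = \frac{2 \left(2 + \left(-21\right)^{2} + 2 \left(-21\right)\right)}{1 - 21} + 36 = \frac{2 \left(2 + 441 - 42\right)}{-20} + 36 = 2 \left(- \frac{1}{20}\right) 401 + 36 = - \frac{401}{10} + 36 = - \frac{41}{10}$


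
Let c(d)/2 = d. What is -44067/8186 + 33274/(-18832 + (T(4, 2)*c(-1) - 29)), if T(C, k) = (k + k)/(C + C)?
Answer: -551786359/77202166 ≈ -7.1473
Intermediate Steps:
c(d) = 2*d
T(C, k) = k/C (T(C, k) = (2*k)/((2*C)) = (2*k)*(1/(2*C)) = k/C)
-44067/8186 + 33274/(-18832 + (T(4, 2)*c(-1) - 29)) = -44067/8186 + 33274/(-18832 + ((2/4)*(2*(-1)) - 29)) = -44067*1/8186 + 33274/(-18832 + ((2*(¼))*(-2) - 29)) = -44067/8186 + 33274/(-18832 + ((½)*(-2) - 29)) = -44067/8186 + 33274/(-18832 + (-1 - 29)) = -44067/8186 + 33274/(-18832 - 30) = -44067/8186 + 33274/(-18862) = -44067/8186 + 33274*(-1/18862) = -44067/8186 - 16637/9431 = -551786359/77202166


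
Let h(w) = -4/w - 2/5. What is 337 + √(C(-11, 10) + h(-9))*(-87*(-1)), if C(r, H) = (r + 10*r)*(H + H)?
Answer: 337 + 29*I*√544490/5 ≈ 337.0 + 4279.8*I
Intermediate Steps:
C(r, H) = 22*H*r (C(r, H) = (11*r)*(2*H) = 22*H*r)
h(w) = -⅖ - 4/w (h(w) = -4/w - 2*⅕ = -4/w - ⅖ = -⅖ - 4/w)
337 + √(C(-11, 10) + h(-9))*(-87*(-1)) = 337 + √(22*10*(-11) + (-⅖ - 4/(-9)))*(-87*(-1)) = 337 + √(-2420 + (-⅖ - 4*(-⅑)))*87 = 337 + √(-2420 + (-⅖ + 4/9))*87 = 337 + √(-2420 + 2/45)*87 = 337 + √(-108898/45)*87 = 337 + (I*√544490/15)*87 = 337 + 29*I*√544490/5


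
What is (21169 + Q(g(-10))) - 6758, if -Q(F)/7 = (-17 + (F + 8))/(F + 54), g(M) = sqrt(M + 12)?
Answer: 20998535/1457 - 441*sqrt(2)/2914 ≈ 14412.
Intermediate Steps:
g(M) = sqrt(12 + M)
Q(F) = -7*(-9 + F)/(54 + F) (Q(F) = -7*(-17 + (F + 8))/(F + 54) = -7*(-17 + (8 + F))/(54 + F) = -7*(-9 + F)/(54 + F))
(21169 + Q(g(-10))) - 6758 = (21169 + 7*(9 - sqrt(12 - 10))/(54 + sqrt(12 - 10))) - 6758 = (21169 + 7*(9 - sqrt(2))/(54 + sqrt(2))) - 6758 = 14411 + 7*(9 - sqrt(2))/(54 + sqrt(2))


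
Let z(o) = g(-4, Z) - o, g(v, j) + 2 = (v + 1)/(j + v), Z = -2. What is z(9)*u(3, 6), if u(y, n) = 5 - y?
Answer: -21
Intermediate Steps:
g(v, j) = -2 + (1 + v)/(j + v) (g(v, j) = -2 + (v + 1)/(j + v) = -2 + (1 + v)/(j + v))
z(o) = -3/2 - o (z(o) = (1 - 1*(-4) - 2*(-2))/(-2 - 4) - o = (1 + 4 + 4)/(-6) - o = -1/6*9 - o = -3/2 - o)
z(9)*u(3, 6) = (-3/2 - 1*9)*(5 - 1*3) = (-3/2 - 9)*(5 - 3) = -21/2*2 = -21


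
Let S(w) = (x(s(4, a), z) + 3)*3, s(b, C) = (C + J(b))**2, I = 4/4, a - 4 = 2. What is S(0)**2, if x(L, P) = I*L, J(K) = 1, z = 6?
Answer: 24336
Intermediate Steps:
a = 6 (a = 4 + 2 = 6)
I = 1 (I = 4*(1/4) = 1)
s(b, C) = (1 + C)**2 (s(b, C) = (C + 1)**2 = (1 + C)**2)
x(L, P) = L (x(L, P) = 1*L = L)
S(w) = 156 (S(w) = ((1 + 6)**2 + 3)*3 = (7**2 + 3)*3 = (49 + 3)*3 = 52*3 = 156)
S(0)**2 = 156**2 = 24336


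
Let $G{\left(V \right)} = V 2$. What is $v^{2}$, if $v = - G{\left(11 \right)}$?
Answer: $484$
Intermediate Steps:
$G{\left(V \right)} = 2 V$
$v = -22$ ($v = - 2 \cdot 11 = \left(-1\right) 22 = -22$)
$v^{2} = \left(-22\right)^{2} = 484$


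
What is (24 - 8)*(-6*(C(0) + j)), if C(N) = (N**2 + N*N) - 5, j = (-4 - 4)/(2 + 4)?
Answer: 608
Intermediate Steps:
j = -4/3 (j = -8/6 = -8*1/6 = -4/3 ≈ -1.3333)
C(N) = -5 + 2*N**2 (C(N) = (N**2 + N**2) - 5 = 2*N**2 - 5 = -5 + 2*N**2)
(24 - 8)*(-6*(C(0) + j)) = (24 - 8)*(-6*((-5 + 2*0**2) - 4/3)) = 16*(-6*((-5 + 2*0) - 4/3)) = 16*(-6*((-5 + 0) - 4/3)) = 16*(-6*(-5 - 4/3)) = 16*(-6*(-19/3)) = 16*38 = 608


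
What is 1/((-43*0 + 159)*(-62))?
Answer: -1/9858 ≈ -0.00010144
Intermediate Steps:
1/((-43*0 + 159)*(-62)) = 1/((0 + 159)*(-62)) = 1/(159*(-62)) = 1/(-9858) = -1/9858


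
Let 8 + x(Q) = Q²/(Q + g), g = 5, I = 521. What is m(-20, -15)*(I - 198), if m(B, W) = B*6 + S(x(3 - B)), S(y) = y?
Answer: -986765/28 ≈ -35242.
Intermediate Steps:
x(Q) = -8 + Q²/(5 + Q) (x(Q) = -8 + Q²/(Q + 5) = -8 + Q²/(5 + Q))
m(B, W) = 6*B + (-64 + (3 - B)² + 8*B)/(8 - B) (m(B, W) = B*6 + (-40 + (3 - B)² - 8*(3 - B))/(5 + (3 - B)) = 6*B + (-40 + (3 - B)² + (-24 + 8*B))/(8 - B) = 6*B + (-64 + (3 - B)² + 8*B)/(8 - B))
m(-20, -15)*(I - 198) = (5*(11 + (-20)² - 10*(-20))/(-8 - 20))*(521 - 198) = (5*(11 + 400 + 200)/(-28))*323 = (5*(-1/28)*611)*323 = -3055/28*323 = -986765/28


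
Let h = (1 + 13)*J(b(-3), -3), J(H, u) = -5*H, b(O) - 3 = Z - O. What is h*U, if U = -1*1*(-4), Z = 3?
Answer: -2520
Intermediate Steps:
U = 4 (U = -1*(-4) = 4)
b(O) = 6 - O (b(O) = 3 + (3 - O) = 6 - O)
h = -630 (h = (1 + 13)*(-5*(6 - 1*(-3))) = 14*(-5*(6 + 3)) = 14*(-5*9) = 14*(-45) = -630)
h*U = -630*4 = -2520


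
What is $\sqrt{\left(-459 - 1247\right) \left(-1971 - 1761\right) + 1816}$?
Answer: $4 \sqrt{398038} \approx 2523.6$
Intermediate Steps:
$\sqrt{\left(-459 - 1247\right) \left(-1971 - 1761\right) + 1816} = \sqrt{\left(-1706\right) \left(-3732\right) + 1816} = \sqrt{6366792 + 1816} = \sqrt{6368608} = 4 \sqrt{398038}$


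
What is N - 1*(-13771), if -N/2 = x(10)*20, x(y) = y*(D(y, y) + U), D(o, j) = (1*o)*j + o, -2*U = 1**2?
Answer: -30029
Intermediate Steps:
U = -1/2 (U = -1/2*1**2 = -1/2*1 = -1/2 ≈ -0.50000)
D(o, j) = o + j*o (D(o, j) = o*j + o = j*o + o = o + j*o)
x(y) = y*(-1/2 + y*(1 + y)) (x(y) = y*(y*(1 + y) - 1/2) = y*(-1/2 + y*(1 + y)))
N = -43800 (N = -2*10*(-1/2 + 10 + 10**2)*20 = -2*10*(-1/2 + 10 + 100)*20 = -2*10*(219/2)*20 = -2190*20 = -2*21900 = -43800)
N - 1*(-13771) = -43800 - 1*(-13771) = -43800 + 13771 = -30029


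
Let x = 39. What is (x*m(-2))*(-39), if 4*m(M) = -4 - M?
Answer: 1521/2 ≈ 760.50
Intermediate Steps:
m(M) = -1 - M/4 (m(M) = (-4 - M)/4 = -1 - M/4)
(x*m(-2))*(-39) = (39*(-1 - ¼*(-2)))*(-39) = (39*(-1 + ½))*(-39) = (39*(-½))*(-39) = -39/2*(-39) = 1521/2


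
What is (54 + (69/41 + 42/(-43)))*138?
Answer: 13309686/1763 ≈ 7549.5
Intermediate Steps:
(54 + (69/41 + 42/(-43)))*138 = (54 + (69*(1/41) + 42*(-1/43)))*138 = (54 + (69/41 - 42/43))*138 = (54 + 1245/1763)*138 = (96447/1763)*138 = 13309686/1763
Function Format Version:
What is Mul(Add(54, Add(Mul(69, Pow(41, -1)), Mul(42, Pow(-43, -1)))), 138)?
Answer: Rational(13309686, 1763) ≈ 7549.5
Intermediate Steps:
Mul(Add(54, Add(Mul(69, Pow(41, -1)), Mul(42, Pow(-43, -1)))), 138) = Mul(Add(54, Add(Mul(69, Rational(1, 41)), Mul(42, Rational(-1, 43)))), 138) = Mul(Add(54, Add(Rational(69, 41), Rational(-42, 43))), 138) = Mul(Add(54, Rational(1245, 1763)), 138) = Mul(Rational(96447, 1763), 138) = Rational(13309686, 1763)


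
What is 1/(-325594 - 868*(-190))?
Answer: -1/160674 ≈ -6.2238e-6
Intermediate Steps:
1/(-325594 - 868*(-190)) = 1/(-325594 + 164920) = 1/(-160674) = -1/160674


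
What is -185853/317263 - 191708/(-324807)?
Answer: 455499833/103049243241 ≈ 0.0044202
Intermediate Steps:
-185853/317263 - 191708/(-324807) = -185853*1/317263 - 191708*(-1/324807) = -185853/317263 + 191708/324807 = 455499833/103049243241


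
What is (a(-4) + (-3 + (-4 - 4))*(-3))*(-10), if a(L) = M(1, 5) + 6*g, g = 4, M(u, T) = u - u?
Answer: -570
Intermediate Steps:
M(u, T) = 0
a(L) = 24 (a(L) = 0 + 6*4 = 0 + 24 = 24)
(a(-4) + (-3 + (-4 - 4))*(-3))*(-10) = (24 + (-3 + (-4 - 4))*(-3))*(-10) = (24 + (-3 - 8)*(-3))*(-10) = (24 - 11*(-3))*(-10) = (24 + 33)*(-10) = 57*(-10) = -570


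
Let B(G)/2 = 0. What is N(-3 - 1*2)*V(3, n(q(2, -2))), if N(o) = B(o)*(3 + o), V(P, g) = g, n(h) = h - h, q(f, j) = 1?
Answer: 0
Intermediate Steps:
B(G) = 0 (B(G) = 2*0 = 0)
n(h) = 0
N(o) = 0 (N(o) = 0*(3 + o) = 0)
N(-3 - 1*2)*V(3, n(q(2, -2))) = 0*0 = 0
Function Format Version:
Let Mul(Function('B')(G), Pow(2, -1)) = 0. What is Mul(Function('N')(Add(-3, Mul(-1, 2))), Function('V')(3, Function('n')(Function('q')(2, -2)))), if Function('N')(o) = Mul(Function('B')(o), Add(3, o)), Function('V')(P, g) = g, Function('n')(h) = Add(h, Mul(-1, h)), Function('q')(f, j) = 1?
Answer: 0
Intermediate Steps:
Function('B')(G) = 0 (Function('B')(G) = Mul(2, 0) = 0)
Function('n')(h) = 0
Function('N')(o) = 0 (Function('N')(o) = Mul(0, Add(3, o)) = 0)
Mul(Function('N')(Add(-3, Mul(-1, 2))), Function('V')(3, Function('n')(Function('q')(2, -2)))) = Mul(0, 0) = 0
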